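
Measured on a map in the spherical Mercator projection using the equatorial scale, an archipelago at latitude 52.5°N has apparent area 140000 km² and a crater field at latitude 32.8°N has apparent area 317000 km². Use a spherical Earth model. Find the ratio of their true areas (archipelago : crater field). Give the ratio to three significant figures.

Since Mercator area scale is 1/cos²φ, the true area equals the apparent area multiplied by cos²φ.
True area of archipelago: 140000 × cos²(52.5°) = 140000 × 0.3706 = 51880 km².
True area of crater field: 317000 × cos²(32.8°) = 317000 × 0.7066 = 224000 km².
Ratio = 51880 / 224000 ≈ 0.232.

0.232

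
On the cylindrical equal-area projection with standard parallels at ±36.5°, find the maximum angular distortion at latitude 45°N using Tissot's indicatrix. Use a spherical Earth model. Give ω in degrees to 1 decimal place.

A cylindrical equal-area projection with standard parallel φ₀ has meridian scale h = cos φ / cos φ₀ and parallel scale k = cos φ₀ / cos φ (so areas are preserved, h·k = 1).
At 45°: h = 0.8796, k = 1.137; principal scales a = 1.137, b = 0.8796.
sin(ω/2) = (a − b)/(a + b) = 0.2572/2.016 = 0.1275, so ω = 2 arcsin(0.1275) ≈ 14.7°.

14.7°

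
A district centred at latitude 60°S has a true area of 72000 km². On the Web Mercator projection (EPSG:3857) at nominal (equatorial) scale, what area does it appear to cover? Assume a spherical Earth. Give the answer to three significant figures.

The Mercator projection is conformal; its linear scale factor is the same in every direction and equals sec φ = 1/cos φ.
Areal scale = k² = sec²φ = 1/cos²(60°) = 1/0.5000² = 4.000.
Apparent area = 72000 × 4.000 ≈ 288000 km².

288000 km²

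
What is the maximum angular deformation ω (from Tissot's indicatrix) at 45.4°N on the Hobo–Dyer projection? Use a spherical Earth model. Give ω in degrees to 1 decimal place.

14.0°

The Hobo–Dyer projection is cylindrical equal-area with φ₀ = 37.5°. A cylindrical equal-area projection with standard parallel φ₀ has meridian scale h = cos φ / cos φ₀ and parallel scale k = cos φ₀ / cos φ (so areas are preserved, h·k = 1).
At 45.4°: h = 0.8850, k = 1.130; principal scales a = 1.130, b = 0.8850.
sin(ω/2) = (a − b)/(a + b) = 0.2448/2.015 = 0.1215, so ω = 2 arcsin(0.1215) ≈ 14.0°.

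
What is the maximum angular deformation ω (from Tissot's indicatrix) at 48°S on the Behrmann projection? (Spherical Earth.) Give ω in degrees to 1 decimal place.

29.2°

The Behrmann projection is cylindrical equal-area with φ₀ = 30°. Cylindrical equal-area (φ₀ = 30°): h = cos φ / cos 30° along meridians, k = cos 30° / cos φ along parallels; h·k = 1.
At 48°: h = 0.7726, k = 1.294; principal scales a = 1.294, b = 0.7726.
sin(ω/2) = (a − b)/(a + b) = 0.5216/2.067 = 0.2524, so ω = 2 arcsin(0.2524) ≈ 29.2°.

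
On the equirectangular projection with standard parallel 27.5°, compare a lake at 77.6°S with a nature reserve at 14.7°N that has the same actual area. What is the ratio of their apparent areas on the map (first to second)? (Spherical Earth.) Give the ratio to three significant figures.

In the equirectangular projection with standard parallel φ₀ = 27.5° (x = Rλ cos φ₀, y = Rφ), meridians are true-scale (h = 1) and the parallel scale is k = cos φ₀ / cos φ.
Areal scale at 77.6°: h·k = 1.000 × 4.131 = 4.131.
Areal scale at 14.7°: h·k = 1.000 × 0.9170 = 0.9170.
Ratio = 4.131/0.9170 ≈ 4.50.

4.50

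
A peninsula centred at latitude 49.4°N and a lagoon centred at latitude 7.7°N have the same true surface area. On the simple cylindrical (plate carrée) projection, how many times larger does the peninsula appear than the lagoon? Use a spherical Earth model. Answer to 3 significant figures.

1.52

In the plate carrée (x = Rλ, y = Rφ), meridians are true-scale (h = 1) and parallels are stretched by k = sec φ.
Areal scale at 49.4°: h·k = 1.000 × 1.537 = 1.537.
Areal scale at 7.7°: h·k = 1.000 × 1.009 = 1.009.
Ratio = 1.537/1.009 ≈ 1.52.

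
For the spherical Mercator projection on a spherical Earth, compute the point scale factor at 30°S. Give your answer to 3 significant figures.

1.15

For Mercator, h = k = sec φ (a conformal cylindrical projection has a single point scale, 1/cos φ).
k = 1/cos 30° = 1/0.8660 = 1.155.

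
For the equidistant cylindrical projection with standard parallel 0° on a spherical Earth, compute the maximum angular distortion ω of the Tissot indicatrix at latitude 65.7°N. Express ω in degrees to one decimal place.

49.3°

For the equirectangular projection with φ₀ = 0 (plate carrée), h = 1 along meridians and k = sec φ along parallels.
At 65.7°: h = 1.000, k = 2.430; principal scales a = 2.430, b = 1.000.
sin(ω/2) = (a − b)/(a + b) = 1.430/3.430 = 0.4169, so ω = 2 arcsin(0.4169) ≈ 49.3°.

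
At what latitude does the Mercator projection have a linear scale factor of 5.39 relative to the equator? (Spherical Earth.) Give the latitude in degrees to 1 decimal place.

Mercator scale is k = sec φ = 1/cos φ.
1/cos φ = 5.39  ⇒  cos φ = 0.1855  ⇒  φ = arccos(0.1855) ≈ 79.3°.

79.3°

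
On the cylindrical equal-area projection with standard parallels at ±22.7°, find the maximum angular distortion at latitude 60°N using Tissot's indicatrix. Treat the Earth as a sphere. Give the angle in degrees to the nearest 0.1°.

A cylindrical equal-area projection with standard parallel φ₀ has meridian scale h = cos φ / cos φ₀ and parallel scale k = cos φ₀ / cos φ (so areas are preserved, h·k = 1).
At 60°: h = 0.5420, k = 1.845; principal scales a = 1.845, b = 0.5420.
sin(ω/2) = (a − b)/(a + b) = 1.303/2.387 = 0.5459, so ω = 2 arcsin(0.5459) ≈ 66.2°.

66.2°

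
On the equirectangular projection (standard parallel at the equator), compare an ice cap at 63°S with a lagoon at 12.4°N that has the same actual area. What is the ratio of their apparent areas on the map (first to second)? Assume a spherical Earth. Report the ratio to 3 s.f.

2.15

In the plate carrée (x = Rλ, y = Rφ), meridians are true-scale (h = 1) and parallels are stretched by k = sec φ.
Areal scale at 63°: h·k = 1.000 × 2.203 = 2.203.
Areal scale at 12.4°: h·k = 1.000 × 1.024 = 1.024.
Ratio = 2.203/1.024 ≈ 2.15.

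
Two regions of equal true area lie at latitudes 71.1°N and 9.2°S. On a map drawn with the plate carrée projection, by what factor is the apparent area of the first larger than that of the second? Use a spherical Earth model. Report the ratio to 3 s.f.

3.05

For the equirectangular projection with φ₀ = 0 (plate carrée), h = 1 along meridians and k = sec φ along parallels.
Areal scale at 71.1°: h·k = 1.000 × 3.087 = 3.087.
Areal scale at 9.2°: h·k = 1.000 × 1.013 = 1.013.
Ratio = 3.087/1.013 ≈ 3.05.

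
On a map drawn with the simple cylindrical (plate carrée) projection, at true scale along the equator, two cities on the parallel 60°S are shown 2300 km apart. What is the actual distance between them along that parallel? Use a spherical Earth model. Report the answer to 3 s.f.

In the plate carrée (x = Rλ, y = Rφ), meridians are true-scale (h = 1) and parallels are stretched by k = sec φ.
Along the parallel at 60°, map distances are exaggerated by k = sec 60° = 2.000.
True distance = 2300 / 2.000 = 2300 × cos 60° ≈ 1150 km.

1150 km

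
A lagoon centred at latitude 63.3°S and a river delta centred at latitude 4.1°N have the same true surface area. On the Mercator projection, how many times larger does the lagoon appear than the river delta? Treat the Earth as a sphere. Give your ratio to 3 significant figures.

Mercator areal scale is sec²φ.
At 63.3°: sec²(63.3°) = 1/0.4493² = 4.953.
At 4.1°: sec²(4.1°) = 1/0.9974² = 1.005.
Ratio = 4.953/1.005 = cos²(4.1°)/cos²(63.3°) ≈ 4.93.

4.93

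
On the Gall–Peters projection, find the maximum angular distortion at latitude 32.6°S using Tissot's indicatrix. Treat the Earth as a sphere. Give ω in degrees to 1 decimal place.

20.0°

Gall–Peters is a cylindrical equal-area projection with standard parallels at ±45°. For cylindrical equal-area with standard parallel φ₀, h = cos φ / cos φ₀ and k = cos φ₀ / cos φ, so h·k = 1.
At 32.6°: h = 1.191, k = 0.8393; principal scales a = 1.191, b = 0.8393.
sin(ω/2) = (a − b)/(a + b) = 0.3521/2.031 = 0.1734, so ω = 2 arcsin(0.1734) ≈ 20.0°.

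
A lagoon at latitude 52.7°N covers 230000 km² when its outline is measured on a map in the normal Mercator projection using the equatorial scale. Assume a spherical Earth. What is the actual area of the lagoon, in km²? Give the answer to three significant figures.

84500 km²

For Mercator, h = k = sec φ (a conformal cylindrical projection has a single point scale, 1/cos φ).
Areal scale = k² = sec²φ = 1/cos²(52.7°) = 1/0.6060² = 2.723.
True area = apparent / (areal scale) = 230000 / 2.723 ≈ 84500 km².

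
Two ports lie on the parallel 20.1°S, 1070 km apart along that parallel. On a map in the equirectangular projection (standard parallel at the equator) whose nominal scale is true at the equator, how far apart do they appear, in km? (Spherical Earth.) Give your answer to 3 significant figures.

Plate carrée maps x = Rλ, y = Rφ. The meridian scale is h = 1 and the parallel scale is k = 1/cos φ = sec φ.
Along the parallel, k = sec 20.1° = 1/0.9391 = 1.065.
Map distance = 1070 × 1.065 ≈ 1140 km.

1140 km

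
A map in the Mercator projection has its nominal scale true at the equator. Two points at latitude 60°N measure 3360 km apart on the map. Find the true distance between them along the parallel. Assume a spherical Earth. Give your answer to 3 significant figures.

1680 km

The Mercator projection is conformal; its linear scale factor is the same in every direction and equals sec φ = 1/cos φ.
Along the parallel at 60°, map distances are exaggerated by k = sec 60° = 2.000.
True distance = 3360 / 2.000 = 3360 × cos 60° ≈ 1680 km.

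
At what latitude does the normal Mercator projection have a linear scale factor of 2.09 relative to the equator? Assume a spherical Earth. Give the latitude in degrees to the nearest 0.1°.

61.4°

Mercator scale is k = sec φ = 1/cos φ.
1/cos φ = 2.09  ⇒  cos φ = 0.4785  ⇒  φ = arccos(0.4785) ≈ 61.4°.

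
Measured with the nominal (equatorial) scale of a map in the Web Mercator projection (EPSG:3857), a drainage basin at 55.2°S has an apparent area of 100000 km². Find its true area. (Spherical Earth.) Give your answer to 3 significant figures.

Mercator is conformal, so the point scale is isotropic: h = k = sec φ = 1/cos φ.
Areal scale = k² = sec²φ = 1/cos²(55.2°) = 1/0.5707² = 3.070.
True area = apparent / (areal scale) = 100000 / 3.070 ≈ 32600 km².

32600 km²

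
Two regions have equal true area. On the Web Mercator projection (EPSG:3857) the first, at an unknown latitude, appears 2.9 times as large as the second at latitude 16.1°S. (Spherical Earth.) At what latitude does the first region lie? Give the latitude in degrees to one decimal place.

On Mercator, (apparent₁)/(apparent₂) = sec²φ₁ / sec²φ₂ when true areas are equal.
cos²φ₂ / cos²φ₁ = 2.9  ⇒  cos φ₁ = cos 16.1° / √2.9 = 0.9608/1.703 = 0.5642.
φ₁ = arccos(0.5642) ≈ 55.7°.

55.7°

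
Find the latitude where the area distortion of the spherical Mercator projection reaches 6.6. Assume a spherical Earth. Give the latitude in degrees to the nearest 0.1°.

Mercator areal scale is sec²φ.
sec²φ = 6.6  ⇒  cos²φ = 0.1515  ⇒  cos φ = 0.3892.
φ = arccos(0.3892) ≈ 67.1°.

67.1°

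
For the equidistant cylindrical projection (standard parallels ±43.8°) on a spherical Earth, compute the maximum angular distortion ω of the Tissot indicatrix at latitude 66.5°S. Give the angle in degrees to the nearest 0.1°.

In the equirectangular projection with standard parallel φ₀ = 43.8° (x = Rλ cos φ₀, y = Rφ), meridians are true-scale (h = 1) and the parallel scale is k = cos φ₀ / cos φ.
At 66.5°: h = 1.000, k = 1.810; principal scales a = 1.810, b = 1.000.
sin(ω/2) = (a − b)/(a + b) = 0.8101/2.810 = 0.2883, so ω = 2 arcsin(0.2883) ≈ 33.5°.

33.5°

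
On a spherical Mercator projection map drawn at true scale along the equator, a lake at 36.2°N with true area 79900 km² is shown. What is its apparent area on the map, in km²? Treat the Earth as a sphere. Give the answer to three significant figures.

123000 km²

Mercator is conformal, so the point scale is isotropic: h = k = sec φ = 1/cos φ.
Areal scale = k² = sec²φ = 1/cos²(36.2°) = 1/0.8070² = 1.536.
Apparent area = 79900 × 1.536 ≈ 123000 km².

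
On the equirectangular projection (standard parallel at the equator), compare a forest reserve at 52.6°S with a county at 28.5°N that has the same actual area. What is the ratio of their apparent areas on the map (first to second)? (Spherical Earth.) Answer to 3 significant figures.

In the plate carrée (x = Rλ, y = Rφ), meridians are true-scale (h = 1) and parallels are stretched by k = sec φ.
Areal scale at 52.6°: h·k = 1.000 × 1.646 = 1.646.
Areal scale at 28.5°: h·k = 1.000 × 1.138 = 1.138.
Ratio = 1.646/1.138 ≈ 1.45.

1.45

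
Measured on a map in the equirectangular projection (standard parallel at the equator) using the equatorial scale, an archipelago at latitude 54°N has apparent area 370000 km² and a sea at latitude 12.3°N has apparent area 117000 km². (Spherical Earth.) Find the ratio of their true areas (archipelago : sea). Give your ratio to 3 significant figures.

1.90

On the plate carrée, areal scale = h·k = 1 × sec φ, so true area = apparent × cos φ.
True area of archipelago: 370000 × cos(54°) = 370000 × 0.5878 = 217500 km².
True area of sea: 117000 × cos(12.3°) = 117000 × 0.9770 = 114300 km².
Ratio = 217500 / 114300 ≈ 1.90.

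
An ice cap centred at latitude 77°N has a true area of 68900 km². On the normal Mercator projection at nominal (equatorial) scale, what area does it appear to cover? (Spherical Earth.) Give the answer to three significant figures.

Mercator is conformal, so the point scale is isotropic: h = k = sec φ = 1/cos φ.
Areal scale = k² = sec²φ = 1/cos²(77°) = 1/0.2250² = 19.76.
Apparent area = 68900 × 19.76 ≈ 1360000 km².

1360000 km²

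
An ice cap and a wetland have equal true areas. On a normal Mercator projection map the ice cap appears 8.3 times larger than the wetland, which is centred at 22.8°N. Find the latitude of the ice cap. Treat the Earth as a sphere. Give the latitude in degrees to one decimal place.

71.3°

Mercator areal scale is sec²φ, so apparent-area ratio = sec²φ₁ / sec²φ₂ = cos²φ₂ / cos²φ₁.
cos²φ₂ / cos²φ₁ = 8.3  ⇒  cos φ₁ = cos 22.8° / √8.3 = 0.9219/2.881 = 0.3200.
φ₁ = arccos(0.3200) ≈ 71.3°.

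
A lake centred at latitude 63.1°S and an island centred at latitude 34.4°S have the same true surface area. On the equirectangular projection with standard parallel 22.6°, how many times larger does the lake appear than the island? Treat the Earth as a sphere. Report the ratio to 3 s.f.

1.82

The equidistant cylindrical projection with φ₀ = 22.6° has h = 1 (meridians true) and k = cos φ₀ / cos φ along parallels.
Areal scale at 63.1°: h·k = 1.000 × 2.041 = 2.041.
Areal scale at 34.4°: h·k = 1.000 × 1.119 = 1.119.
Ratio = 2.041/1.119 ≈ 1.82.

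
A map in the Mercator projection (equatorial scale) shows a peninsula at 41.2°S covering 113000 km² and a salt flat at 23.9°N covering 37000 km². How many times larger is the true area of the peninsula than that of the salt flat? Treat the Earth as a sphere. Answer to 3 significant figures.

Mercator's areal exaggeration is sec²φ; hence true area = (apparent area) · cos²φ.
True area of peninsula: 113000 × cos²(41.2°) = 113000 × 0.5661 = 63970 km².
True area of salt flat: 37000 × cos²(23.9°) = 37000 × 0.8359 = 30930 km².
Ratio = 63970 / 30930 ≈ 2.07.

2.07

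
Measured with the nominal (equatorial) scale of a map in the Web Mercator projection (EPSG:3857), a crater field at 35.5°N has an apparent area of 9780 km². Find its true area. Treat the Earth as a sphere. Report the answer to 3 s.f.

6480 km²

For Mercator, h = k = sec φ (a conformal cylindrical projection has a single point scale, 1/cos φ).
Areal scale = k² = sec²φ = 1/cos²(35.5°) = 1/0.8141² = 1.509.
True area = apparent / (areal scale) = 9780 / 1.509 ≈ 6480 km².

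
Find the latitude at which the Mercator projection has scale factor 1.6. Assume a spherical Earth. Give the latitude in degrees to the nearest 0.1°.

51.3°

Mercator scale is k = sec φ = 1/cos φ.
1/cos φ = 1.6  ⇒  cos φ = 0.6250  ⇒  φ = arccos(0.6250) ≈ 51.3°.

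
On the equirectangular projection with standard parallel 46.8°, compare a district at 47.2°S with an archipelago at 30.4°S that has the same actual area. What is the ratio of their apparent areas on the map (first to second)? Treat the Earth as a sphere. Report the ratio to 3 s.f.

The equidistant cylindrical projection with φ₀ = 46.8° has h = 1 (meridians true) and k = cos φ₀ / cos φ along parallels.
Areal scale at 47.2°: h·k = 1.000 × 1.008 = 1.008.
Areal scale at 30.4°: h·k = 1.000 × 0.7937 = 0.7937.
Ratio = 1.008/0.7937 ≈ 1.27.

1.27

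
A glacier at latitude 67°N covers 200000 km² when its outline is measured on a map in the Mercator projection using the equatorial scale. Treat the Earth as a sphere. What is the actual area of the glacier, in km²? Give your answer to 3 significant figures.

Mercator is conformal, so the point scale is isotropic: h = k = sec φ = 1/cos φ.
Areal scale = k² = sec²φ = 1/cos²(67°) = 1/0.3907² = 6.550.
True area = apparent / (areal scale) = 200000 / 6.550 ≈ 30500 km².

30500 km²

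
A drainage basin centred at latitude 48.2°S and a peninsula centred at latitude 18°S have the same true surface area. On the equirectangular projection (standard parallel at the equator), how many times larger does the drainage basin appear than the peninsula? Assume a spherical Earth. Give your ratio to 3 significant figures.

In the plate carrée (x = Rλ, y = Rφ), meridians are true-scale (h = 1) and parallels are stretched by k = sec φ.
Areal scale at 48.2°: h·k = 1.000 × 1.500 = 1.500.
Areal scale at 18°: h·k = 1.000 × 1.051 = 1.051.
Ratio = 1.500/1.051 ≈ 1.43.

1.43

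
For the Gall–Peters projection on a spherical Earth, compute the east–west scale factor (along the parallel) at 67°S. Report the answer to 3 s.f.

The Gall–Peters projection is cylindrical equal-area with φ₀ = 45°. For cylindrical equal-area with standard parallel φ₀, h = cos φ / cos φ₀ and k = cos φ₀ / cos φ, so h·k = 1.
k = cos 45° / cos 67° = 0.7071/0.3907 = 1.810.

1.81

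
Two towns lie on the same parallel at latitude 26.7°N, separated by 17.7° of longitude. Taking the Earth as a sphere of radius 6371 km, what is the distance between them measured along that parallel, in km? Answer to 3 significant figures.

Arc length along a parallel = R cos φ · Δλ (with Δλ in radians).
= 6371 × cos 26.7° × (17.7° × π/180) = 6371 × 0.8934 × 0.3089 ≈ 1760 km.

1760 km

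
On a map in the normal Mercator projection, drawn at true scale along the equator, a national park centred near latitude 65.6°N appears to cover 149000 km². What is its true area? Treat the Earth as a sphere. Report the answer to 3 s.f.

25400 km²

The Mercator projection is conformal; its linear scale factor is the same in every direction and equals sec φ = 1/cos φ.
Areal scale = k² = sec²φ = 1/cos²(65.6°) = 1/0.4131² = 5.860.
True area = apparent / (areal scale) = 149000 / 5.860 ≈ 25400 km².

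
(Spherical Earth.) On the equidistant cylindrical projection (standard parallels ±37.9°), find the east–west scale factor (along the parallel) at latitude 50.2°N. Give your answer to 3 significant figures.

In the equirectangular projection with standard parallel φ₀ = 37.9° (x = Rλ cos φ₀, y = Rφ), meridians are true-scale (h = 1) and the parallel scale is k = cos φ₀ / cos φ.
k = cos 37.9° / cos 50.2° = 0.7891/0.6401 = 1.233.

1.23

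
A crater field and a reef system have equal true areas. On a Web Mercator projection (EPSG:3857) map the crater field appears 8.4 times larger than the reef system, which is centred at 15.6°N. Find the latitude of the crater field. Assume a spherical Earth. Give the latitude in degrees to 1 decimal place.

Mercator areal scale is sec²φ, so apparent-area ratio = sec²φ₁ / sec²φ₂ = cos²φ₂ / cos²φ₁.
cos²φ₂ / cos²φ₁ = 8.4  ⇒  cos φ₁ = cos 15.6° / √8.4 = 0.9632/2.898 = 0.3323.
φ₁ = arccos(0.3323) ≈ 70.6°.

70.6°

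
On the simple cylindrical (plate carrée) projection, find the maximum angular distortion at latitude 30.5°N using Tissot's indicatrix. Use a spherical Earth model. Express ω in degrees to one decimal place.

Plate carrée maps x = Rλ, y = Rφ. The meridian scale is h = 1 and the parallel scale is k = 1/cos φ = sec φ.
At 30.5°: h = 1.000, k = 1.161; principal scales a = 1.161, b = 1.000.
sin(ω/2) = (a − b)/(a + b) = 0.1606/2.161 = 0.07433, so ω = 2 arcsin(0.07433) ≈ 8.5°.

8.5°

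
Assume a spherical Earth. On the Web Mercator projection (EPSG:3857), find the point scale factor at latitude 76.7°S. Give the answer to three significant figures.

4.35

The Mercator projection is conformal; its linear scale factor is the same in every direction and equals sec φ = 1/cos φ.
k = 1/cos 76.7° = 1/0.2300 = 4.347.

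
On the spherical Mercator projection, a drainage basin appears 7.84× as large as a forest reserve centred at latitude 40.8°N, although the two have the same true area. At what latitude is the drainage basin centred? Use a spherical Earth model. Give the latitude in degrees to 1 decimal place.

74.3°

On Mercator, (apparent₁)/(apparent₂) = sec²φ₁ / sec²φ₂ when true areas are equal.
cos²φ₂ / cos²φ₁ = 7.84  ⇒  cos φ₁ = cos 40.8° / √7.84 = 0.7570/2.800 = 0.2704.
φ₁ = arccos(0.2704) ≈ 74.3°.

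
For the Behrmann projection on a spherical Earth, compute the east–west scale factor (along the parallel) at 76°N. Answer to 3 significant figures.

3.58

The Behrmann projection is cylindrical equal-area with φ₀ = 30°. A cylindrical equal-area projection with standard parallel φ₀ has meridian scale h = cos φ / cos φ₀ and parallel scale k = cos φ₀ / cos φ (so areas are preserved, h·k = 1).
k = cos 30° / cos 76° = 0.8660/0.2419 = 3.580.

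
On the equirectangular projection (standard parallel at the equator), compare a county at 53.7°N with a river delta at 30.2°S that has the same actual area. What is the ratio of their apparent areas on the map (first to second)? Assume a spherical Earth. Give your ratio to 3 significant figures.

1.46

In the plate carrée (x = Rλ, y = Rφ), meridians are true-scale (h = 1) and parallels are stretched by k = sec φ.
Areal scale at 53.7°: h·k = 1.000 × 1.689 = 1.689.
Areal scale at 30.2°: h·k = 1.000 × 1.157 = 1.157.
Ratio = 1.689/1.157 ≈ 1.46.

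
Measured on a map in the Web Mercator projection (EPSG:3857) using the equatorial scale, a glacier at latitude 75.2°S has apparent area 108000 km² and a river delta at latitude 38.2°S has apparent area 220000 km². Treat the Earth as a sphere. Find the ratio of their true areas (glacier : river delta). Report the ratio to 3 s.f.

Since Mercator area scale is 1/cos²φ, the true area equals the apparent area multiplied by cos²φ.
True area of glacier: 108000 × cos²(75.2°) = 108000 × 0.06525 = 7047 km².
True area of river delta: 220000 × cos²(38.2°) = 220000 × 0.6176 = 135900 km².
Ratio = 7047 / 135900 ≈ 0.0519.

0.0519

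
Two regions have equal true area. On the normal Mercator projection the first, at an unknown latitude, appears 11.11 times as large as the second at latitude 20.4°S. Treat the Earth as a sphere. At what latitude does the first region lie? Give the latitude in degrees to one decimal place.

Mercator areal scale is sec²φ, so apparent-area ratio = sec²φ₁ / sec²φ₂ = cos²φ₂ / cos²φ₁.
cos²φ₂ / cos²φ₁ = 11.11  ⇒  cos φ₁ = cos 20.4° / √11.11 = 0.9373/3.333 = 0.2812.
φ₁ = arccos(0.2812) ≈ 73.7°.

73.7°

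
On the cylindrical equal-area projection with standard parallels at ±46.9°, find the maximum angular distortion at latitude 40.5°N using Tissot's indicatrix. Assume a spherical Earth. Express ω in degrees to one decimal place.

12.2°

For cylindrical equal-area with standard parallel φ₀, h = cos φ / cos φ₀ and k = cos φ₀ / cos φ, so h·k = 1.
At 40.5°: h = 1.113, k = 0.8986; principal scales a = 1.113, b = 0.8986.
sin(ω/2) = (a − b)/(a + b) = 0.2143/2.011 = 0.1066, so ω = 2 arcsin(0.1066) ≈ 12.2°.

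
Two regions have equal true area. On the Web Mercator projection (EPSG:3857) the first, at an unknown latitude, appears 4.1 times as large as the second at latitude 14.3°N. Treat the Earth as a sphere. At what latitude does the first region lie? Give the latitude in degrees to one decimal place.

61.4°

On Mercator, (apparent₁)/(apparent₂) = sec²φ₁ / sec²φ₂ when true areas are equal.
cos²φ₂ / cos²φ₁ = 4.1  ⇒  cos φ₁ = cos 14.3° / √4.1 = 0.9690/2.025 = 0.4786.
φ₁ = arccos(0.4786) ≈ 61.4°.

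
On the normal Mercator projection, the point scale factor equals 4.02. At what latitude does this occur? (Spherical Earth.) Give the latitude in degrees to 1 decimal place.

Mercator scale is k = sec φ = 1/cos φ.
1/cos φ = 4.02  ⇒  cos φ = 0.2488  ⇒  φ = arccos(0.2488) ≈ 75.6°.

75.6°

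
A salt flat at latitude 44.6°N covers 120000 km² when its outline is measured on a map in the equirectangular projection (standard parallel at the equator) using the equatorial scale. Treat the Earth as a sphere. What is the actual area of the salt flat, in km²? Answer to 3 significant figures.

For the equirectangular projection with φ₀ = 0 (plate carrée), h = 1 along meridians and k = sec φ along parallels.
Areal scale = h·k = 1 × sec φ; at 44.6°, h = 1.000, k = 1.404, so h·k = 1.404.
True area = apparent / (areal scale) = 120000 / 1.404 ≈ 85400 km².

85400 km²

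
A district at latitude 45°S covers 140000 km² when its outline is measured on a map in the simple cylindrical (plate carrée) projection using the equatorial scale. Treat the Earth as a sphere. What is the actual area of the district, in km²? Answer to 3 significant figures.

Plate carrée maps x = Rλ, y = Rφ. The meridian scale is h = 1 and the parallel scale is k = 1/cos φ = sec φ.
Areal scale = h·k = 1 × sec φ; at 45°, h = 1.000, k = 1.414, so h·k = 1.414.
True area = apparent / (areal scale) = 140000 / 1.414 ≈ 99000 km².

99000 km²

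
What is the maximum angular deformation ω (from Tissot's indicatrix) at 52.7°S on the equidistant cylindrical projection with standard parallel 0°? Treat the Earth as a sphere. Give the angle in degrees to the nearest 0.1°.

28.4°

Plate carrée maps x = Rλ, y = Rφ. The meridian scale is h = 1 and the parallel scale is k = 1/cos φ = sec φ.
At 52.7°: h = 1.000, k = 1.650; principal scales a = 1.650, b = 1.000.
sin(ω/2) = (a − b)/(a + b) = 0.6502/2.650 = 0.2453, so ω = 2 arcsin(0.2453) ≈ 28.4°.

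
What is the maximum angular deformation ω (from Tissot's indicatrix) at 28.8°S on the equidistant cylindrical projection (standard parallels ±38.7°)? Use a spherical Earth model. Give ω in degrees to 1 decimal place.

6.6°

With standard parallel φ₀ = 38.7°, the equirectangular projection gives x = Rλ cos φ₀, y = Rφ, so h = 1 and k = cos 38.7° / cos φ.
At 28.8°: h = 1.000, k = 0.8906; principal scales a = 1.000, b = 0.8906.
sin(ω/2) = (a − b)/(a + b) = 0.1094/1.891 = 0.05787, so ω = 2 arcsin(0.05787) ≈ 6.6°.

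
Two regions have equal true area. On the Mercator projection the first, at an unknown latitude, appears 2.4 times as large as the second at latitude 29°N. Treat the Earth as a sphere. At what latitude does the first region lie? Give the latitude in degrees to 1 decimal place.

On Mercator, (apparent₁)/(apparent₂) = sec²φ₁ / sec²φ₂ when true areas are equal.
cos²φ₂ / cos²φ₁ = 2.4  ⇒  cos φ₁ = cos 29° / √2.4 = 0.8746/1.549 = 0.5646.
φ₁ = arccos(0.5646) ≈ 55.6°.

55.6°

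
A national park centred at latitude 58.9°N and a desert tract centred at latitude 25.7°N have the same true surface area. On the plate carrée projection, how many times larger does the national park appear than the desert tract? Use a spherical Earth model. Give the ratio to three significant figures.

For the equirectangular projection with φ₀ = 0 (plate carrée), h = 1 along meridians and k = sec φ along parallels.
Areal scale at 58.9°: h·k = 1.000 × 1.936 = 1.936.
Areal scale at 25.7°: h·k = 1.000 × 1.110 = 1.110.
Ratio = 1.936/1.110 ≈ 1.74.

1.74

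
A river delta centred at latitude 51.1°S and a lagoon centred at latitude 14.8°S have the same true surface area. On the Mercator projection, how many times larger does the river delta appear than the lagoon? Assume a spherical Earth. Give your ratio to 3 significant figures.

Mercator areal scale is sec²φ.
At 51.1°: sec²(51.1°) = 1/0.6280² = 2.536.
At 14.8°: sec²(14.8°) = 1/0.9668² = 1.070.
Ratio = 2.536/1.070 = cos²(14.8°)/cos²(51.1°) ≈ 2.37.

2.37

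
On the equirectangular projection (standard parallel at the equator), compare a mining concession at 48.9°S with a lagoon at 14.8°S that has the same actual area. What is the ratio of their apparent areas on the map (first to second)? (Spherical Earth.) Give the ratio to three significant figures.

For the equirectangular projection with φ₀ = 0 (plate carrée), h = 1 along meridians and k = sec φ along parallels.
Areal scale at 48.9°: h·k = 1.000 × 1.521 = 1.521.
Areal scale at 14.8°: h·k = 1.000 × 1.034 = 1.034.
Ratio = 1.521/1.034 ≈ 1.47.

1.47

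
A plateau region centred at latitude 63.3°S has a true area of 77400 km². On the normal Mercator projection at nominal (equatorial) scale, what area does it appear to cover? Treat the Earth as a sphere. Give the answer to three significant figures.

The Mercator projection is conformal; its linear scale factor is the same in every direction and equals sec φ = 1/cos φ.
Areal scale = k² = sec²φ = 1/cos²(63.3°) = 1/0.4493² = 4.953.
Apparent area = 77400 × 4.953 ≈ 383000 km².

383000 km²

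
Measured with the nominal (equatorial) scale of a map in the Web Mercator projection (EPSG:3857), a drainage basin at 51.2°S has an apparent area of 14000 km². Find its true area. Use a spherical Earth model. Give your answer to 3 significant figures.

For Mercator, h = k = sec φ (a conformal cylindrical projection has a single point scale, 1/cos φ).
Areal scale = k² = sec²φ = 1/cos²(51.2°) = 1/0.6266² = 2.547.
True area = apparent / (areal scale) = 14000 / 2.547 ≈ 5500 km².

5500 km²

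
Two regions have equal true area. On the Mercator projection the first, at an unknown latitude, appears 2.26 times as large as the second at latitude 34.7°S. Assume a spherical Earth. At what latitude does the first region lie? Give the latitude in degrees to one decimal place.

56.8°

On Mercator, (apparent₁)/(apparent₂) = sec²φ₁ / sec²φ₂ when true areas are equal.
cos²φ₂ / cos²φ₁ = 2.26  ⇒  cos φ₁ = cos 34.7° / √2.26 = 0.8221/1.503 = 0.5469.
φ₁ = arccos(0.5469) ≈ 56.8°.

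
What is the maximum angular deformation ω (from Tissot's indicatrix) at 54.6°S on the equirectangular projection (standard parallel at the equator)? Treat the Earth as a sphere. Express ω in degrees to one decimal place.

In the plate carrée (x = Rλ, y = Rφ), meridians are true-scale (h = 1) and parallels are stretched by k = sec φ.
At 54.6°: h = 1.000, k = 1.726; principal scales a = 1.726, b = 1.000.
sin(ω/2) = (a − b)/(a + b) = 0.7263/2.726 = 0.2664, so ω = 2 arcsin(0.2664) ≈ 30.9°.

30.9°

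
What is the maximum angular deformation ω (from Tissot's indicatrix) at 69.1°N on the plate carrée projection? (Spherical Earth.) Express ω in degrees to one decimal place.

For the equirectangular projection with φ₀ = 0 (plate carrée), h = 1 along meridians and k = sec φ along parallels.
At 69.1°: h = 1.000, k = 2.803; principal scales a = 2.803, b = 1.000.
sin(ω/2) = (a − b)/(a + b) = 1.803/3.803 = 0.4741, so ω = 2 arcsin(0.4741) ≈ 56.6°.

56.6°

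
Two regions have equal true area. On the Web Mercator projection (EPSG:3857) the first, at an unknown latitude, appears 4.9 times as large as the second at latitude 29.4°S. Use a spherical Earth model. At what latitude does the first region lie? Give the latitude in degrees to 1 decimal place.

66.8°

Mercator areal scale is sec²φ, so apparent-area ratio = sec²φ₁ / sec²φ₂ = cos²φ₂ / cos²φ₁.
cos²φ₂ / cos²φ₁ = 4.9  ⇒  cos φ₁ = cos 29.4° / √4.9 = 0.8712/2.214 = 0.3936.
φ₁ = arccos(0.3936) ≈ 66.8°.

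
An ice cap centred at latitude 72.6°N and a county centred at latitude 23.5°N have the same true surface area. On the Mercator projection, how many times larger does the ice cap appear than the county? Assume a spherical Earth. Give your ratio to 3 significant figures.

9.40

On Mercator, area is exaggerated by sec²φ = 1/cos²φ.
At 72.6°: sec²(72.6°) = 1/0.2990² = 11.18.
At 23.5°: sec²(23.5°) = 1/0.9171² = 1.189.
Ratio = 11.18/1.189 = cos²(23.5°)/cos²(72.6°) ≈ 9.40.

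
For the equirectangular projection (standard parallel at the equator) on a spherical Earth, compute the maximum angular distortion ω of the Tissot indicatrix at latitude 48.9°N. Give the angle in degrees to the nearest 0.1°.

23.9°

In the plate carrée (x = Rλ, y = Rφ), meridians are true-scale (h = 1) and parallels are stretched by k = sec φ.
At 48.9°: h = 1.000, k = 1.521; principal scales a = 1.521, b = 1.000.
sin(ω/2) = (a − b)/(a + b) = 0.5212/2.521 = 0.2067, so ω = 2 arcsin(0.2067) ≈ 23.9°.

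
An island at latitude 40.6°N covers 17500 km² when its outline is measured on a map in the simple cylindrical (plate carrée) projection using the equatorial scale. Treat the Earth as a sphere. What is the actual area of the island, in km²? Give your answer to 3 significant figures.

13300 km²

For the equirectangular projection with φ₀ = 0 (plate carrée), h = 1 along meridians and k = sec φ along parallels.
Areal scale = h·k = 1 × sec φ; at 40.6°, h = 1.000, k = 1.317, so h·k = 1.317.
True area = apparent / (areal scale) = 17500 / 1.317 ≈ 13300 km².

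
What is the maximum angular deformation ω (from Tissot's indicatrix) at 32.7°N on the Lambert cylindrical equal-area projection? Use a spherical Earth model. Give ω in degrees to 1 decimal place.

The Lambert cylindrical equal-area projection is the cylindrical equal-area projection with its standard parallel at the equator (φ₀ = 0). Cylindrical equal-area (φ₀ = 0°): h = cos φ / cos 0° along meridians, k = cos 0° / cos φ along parallels; h·k = 1.
At 32.7°: h = 0.8415, k = 1.188; principal scales a = 1.188, b = 0.8415.
sin(ω/2) = (a − b)/(a + b) = 0.3468/2.030 = 0.1709, so ω = 2 arcsin(0.1709) ≈ 19.7°.

19.7°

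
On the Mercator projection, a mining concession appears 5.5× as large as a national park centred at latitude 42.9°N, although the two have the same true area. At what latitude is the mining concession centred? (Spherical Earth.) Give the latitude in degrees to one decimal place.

71.8°

For equal true areas on Mercator, apparent areas scale as sec²φ, so the ratio is cos²φ₂ / cos²φ₁.
cos²φ₂ / cos²φ₁ = 5.5  ⇒  cos φ₁ = cos 42.9° / √5.5 = 0.7325/2.345 = 0.3124.
φ₁ = arccos(0.3124) ≈ 71.8°.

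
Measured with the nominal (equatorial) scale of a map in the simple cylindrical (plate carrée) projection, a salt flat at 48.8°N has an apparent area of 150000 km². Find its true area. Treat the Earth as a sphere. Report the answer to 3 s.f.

Plate carrée maps x = Rλ, y = Rφ. The meridian scale is h = 1 and the parallel scale is k = 1/cos φ = sec φ.
Areal scale = h·k = 1 × sec φ; at 48.8°, h = 1.000, k = 1.518, so h·k = 1.518.
True area = apparent / (areal scale) = 150000 / 1.518 ≈ 98800 km².

98800 km²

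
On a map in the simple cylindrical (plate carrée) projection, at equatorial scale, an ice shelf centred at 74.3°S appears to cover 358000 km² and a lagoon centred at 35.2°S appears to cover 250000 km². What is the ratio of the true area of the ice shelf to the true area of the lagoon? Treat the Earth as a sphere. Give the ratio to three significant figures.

Plate carrée has h = 1 and k = sec φ, giving areal scale sec φ; true area = (apparent area) · cos φ.
True area of ice shelf: 358000 × cos(74.3°) = 358000 × 0.2706 = 96870 km².
True area of lagoon: 250000 × cos(35.2°) = 250000 × 0.8171 = 204300 km².
Ratio = 96870 / 204300 ≈ 0.474.

0.474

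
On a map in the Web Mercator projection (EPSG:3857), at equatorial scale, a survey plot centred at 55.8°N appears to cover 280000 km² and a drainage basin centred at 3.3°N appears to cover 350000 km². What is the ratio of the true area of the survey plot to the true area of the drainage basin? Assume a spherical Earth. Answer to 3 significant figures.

0.254

Since Mercator area scale is 1/cos²φ, the true area equals the apparent area multiplied by cos²φ.
True area of survey plot: 280000 × cos²(55.8°) = 280000 × 0.3159 = 88460 km².
True area of drainage basin: 350000 × cos²(3.3°) = 350000 × 0.9967 = 348800 km².
Ratio = 88460 / 348800 ≈ 0.254.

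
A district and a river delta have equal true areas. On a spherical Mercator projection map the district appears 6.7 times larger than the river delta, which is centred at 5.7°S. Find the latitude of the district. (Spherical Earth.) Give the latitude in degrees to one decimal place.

On Mercator, (apparent₁)/(apparent₂) = sec²φ₁ / sec²φ₂ when true areas are equal.
cos²φ₂ / cos²φ₁ = 6.7  ⇒  cos φ₁ = cos 5.7° / √6.7 = 0.9951/2.588 = 0.3844.
φ₁ = arccos(0.3844) ≈ 67.4°.

67.4°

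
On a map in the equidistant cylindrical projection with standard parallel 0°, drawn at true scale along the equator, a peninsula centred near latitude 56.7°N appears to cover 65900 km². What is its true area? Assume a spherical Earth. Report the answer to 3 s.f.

36200 km²

In the plate carrée (x = Rλ, y = Rφ), meridians are true-scale (h = 1) and parallels are stretched by k = sec φ.
Areal scale = h·k = 1 × sec φ; at 56.7°, h = 1.000, k = 1.821, so h·k = 1.821.
True area = apparent / (areal scale) = 65900 / 1.821 ≈ 36200 km².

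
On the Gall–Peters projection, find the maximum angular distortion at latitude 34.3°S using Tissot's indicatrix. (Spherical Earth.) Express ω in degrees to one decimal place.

Gall–Peters is a cylindrical equal-area projection with standard parallels at ±45°. For cylindrical equal-area with standard parallel φ₀, h = cos φ / cos φ₀ and k = cos φ₀ / cos φ, so h·k = 1.
At 34.3°: h = 1.168, k = 0.8560; principal scales a = 1.168, b = 0.8560.
sin(ω/2) = (a − b)/(a + b) = 0.3123/2.024 = 0.1543, so ω = 2 arcsin(0.1543) ≈ 17.8°.

17.8°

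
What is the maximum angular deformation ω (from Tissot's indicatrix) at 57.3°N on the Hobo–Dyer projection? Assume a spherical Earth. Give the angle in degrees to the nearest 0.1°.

The Hobo–Dyer projection is cylindrical equal-area with φ₀ = 37.5°. A cylindrical equal-area projection with standard parallel φ₀ has meridian scale h = cos φ / cos φ₀ and parallel scale k = cos φ₀ / cos φ (so areas are preserved, h·k = 1).
At 57.3°: h = 0.6810, k = 1.469; principal scales a = 1.469, b = 0.6810.
sin(ω/2) = (a − b)/(a + b) = 0.7876/2.149 = 0.3664, so ω = 2 arcsin(0.3664) ≈ 43.0°.

43.0°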